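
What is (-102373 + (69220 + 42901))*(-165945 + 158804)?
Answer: -69610468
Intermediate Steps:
(-102373 + (69220 + 42901))*(-165945 + 158804) = (-102373 + 112121)*(-7141) = 9748*(-7141) = -69610468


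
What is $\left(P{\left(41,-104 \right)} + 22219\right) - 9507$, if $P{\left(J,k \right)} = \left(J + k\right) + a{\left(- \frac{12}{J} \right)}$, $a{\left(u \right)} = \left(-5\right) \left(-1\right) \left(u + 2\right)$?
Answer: $\frac{518959}{41} \approx 12658.0$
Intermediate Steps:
$a{\left(u \right)} = 10 + 5 u$ ($a{\left(u \right)} = 5 \left(2 + u\right) = 10 + 5 u$)
$P{\left(J,k \right)} = 10 + J + k - \frac{60}{J}$ ($P{\left(J,k \right)} = \left(J + k\right) + \left(10 + 5 \left(- \frac{12}{J}\right)\right) = \left(J + k\right) + \left(10 - \frac{60}{J}\right) = 10 + J + k - \frac{60}{J}$)
$\left(P{\left(41,-104 \right)} + 22219\right) - 9507 = \left(\left(10 + 41 - 104 - \frac{60}{41}\right) + 22219\right) - 9507 = \left(- \frac{2233}{41} + 22219\right) - 9507 = \frac{908746}{41} - 9507 = \frac{518959}{41}$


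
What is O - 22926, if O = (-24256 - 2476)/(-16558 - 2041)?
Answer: -426373942/18599 ≈ -22925.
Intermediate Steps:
O = 26732/18599 (O = -26732/(-18599) = -26732*(-1/18599) = 26732/18599 ≈ 1.4373)
O - 22926 = 26732/18599 - 22926 = -426373942/18599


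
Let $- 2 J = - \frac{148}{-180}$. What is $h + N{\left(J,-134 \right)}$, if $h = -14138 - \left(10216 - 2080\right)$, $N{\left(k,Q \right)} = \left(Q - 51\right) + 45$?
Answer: $-22414$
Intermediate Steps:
$J = - \frac{37}{90}$ ($J = - \frac{\left(-148\right) \frac{1}{-180}}{2} = - \frac{\left(-148\right) \left(- \frac{1}{180}\right)}{2} = \left(- \frac{1}{2}\right) \frac{37}{45} = - \frac{37}{90} \approx -0.41111$)
$N{\left(k,Q \right)} = -6 + Q$ ($N{\left(k,Q \right)} = \left(-51 + Q\right) + 45 = -6 + Q$)
$h = -22274$ ($h = -14138 - \left(10216 - 2080\right) = -14138 - 8136 = -22274$)
$h + N{\left(J,-134 \right)} = -22274 - 140 = -22414$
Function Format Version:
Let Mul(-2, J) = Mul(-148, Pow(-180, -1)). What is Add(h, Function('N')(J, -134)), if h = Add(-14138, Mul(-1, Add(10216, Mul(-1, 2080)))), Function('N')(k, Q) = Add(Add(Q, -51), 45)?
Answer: -22414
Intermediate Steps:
J = Rational(-37, 90) (J = Mul(Rational(-1, 2), Mul(-148, Pow(-180, -1))) = Mul(Rational(-1, 2), Mul(-148, Rational(-1, 180))) = Mul(Rational(-1, 2), Rational(37, 45)) = Rational(-37, 90) ≈ -0.41111)
Function('N')(k, Q) = Add(-6, Q) (Function('N')(k, Q) = Add(Add(-51, Q), 45) = Add(-6, Q))
h = -22274 (h = Add(-14138, Mul(-1, Add(10216, -2080))) = Add(-14138, Mul(-1, 8136)) = Add(-14138, -8136) = -22274)
Add(h, Function('N')(J, -134)) = Add(-22274, Add(-6, -134)) = Add(-22274, -140) = -22414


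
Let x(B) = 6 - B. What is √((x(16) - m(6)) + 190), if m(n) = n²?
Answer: 12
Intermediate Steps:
√((x(16) - m(6)) + 190) = √(((6 - 1*16) - 1*6²) + 190) = √(((6 - 16) - 1*36) + 190) = √((-10 - 36) + 190) = √(-46 + 190) = √144 = 12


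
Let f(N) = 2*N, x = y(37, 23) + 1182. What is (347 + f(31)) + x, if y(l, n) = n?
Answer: 1614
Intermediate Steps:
x = 1205 (x = 23 + 1182 = 1205)
(347 + f(31)) + x = (347 + 2*31) + 1205 = (347 + 62) + 1205 = 409 + 1205 = 1614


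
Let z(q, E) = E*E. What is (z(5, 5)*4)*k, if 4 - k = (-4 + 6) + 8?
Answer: -600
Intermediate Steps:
k = -6 (k = 4 - ((-4 + 6) + 8) = 4 - (2 + 8) = 4 - 1*10 = 4 - 10 = -6)
z(q, E) = E²
(z(5, 5)*4)*k = (5²*4)*(-6) = (25*4)*(-6) = 100*(-6) = -600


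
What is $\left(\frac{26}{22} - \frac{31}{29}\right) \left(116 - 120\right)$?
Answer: $- \frac{144}{319} \approx -0.45141$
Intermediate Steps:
$\left(\frac{26}{22} - \frac{31}{29}\right) \left(116 - 120\right) = \left(26 \cdot \frac{1}{22} - \frac{31}{29}\right) \left(-4\right) = \left(\frac{13}{11} - \frac{31}{29}\right) \left(-4\right) = \frac{36}{319} \left(-4\right) = - \frac{144}{319}$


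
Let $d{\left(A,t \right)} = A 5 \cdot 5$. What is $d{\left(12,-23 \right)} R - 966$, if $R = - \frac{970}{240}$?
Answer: $- \frac{4357}{2} \approx -2178.5$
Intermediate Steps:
$d{\left(A,t \right)} = 25 A$ ($d{\left(A,t \right)} = 5 A 5 = 25 A$)
$R = - \frac{97}{24}$ ($R = \left(-970\right) \frac{1}{240} = - \frac{97}{24} \approx -4.0417$)
$d{\left(12,-23 \right)} R - 966 = 25 \cdot 12 \left(- \frac{97}{24}\right) - 966 = 300 \left(- \frac{97}{24}\right) - 966 = - \frac{2425}{2} - 966 = - \frac{4357}{2}$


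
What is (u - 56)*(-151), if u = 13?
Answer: 6493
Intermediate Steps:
(u - 56)*(-151) = (13 - 56)*(-151) = -43*(-151) = 6493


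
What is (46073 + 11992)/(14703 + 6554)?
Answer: 58065/21257 ≈ 2.7316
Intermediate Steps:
(46073 + 11992)/(14703 + 6554) = 58065/21257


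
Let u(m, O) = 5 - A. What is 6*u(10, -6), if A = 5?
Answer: 0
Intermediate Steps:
u(m, O) = 0 (u(m, O) = 5 - 1*5 = 5 - 5 = 0)
6*u(10, -6) = 6*0 = 0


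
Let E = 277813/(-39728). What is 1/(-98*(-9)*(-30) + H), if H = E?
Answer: -39728/1051480693 ≈ -3.7783e-5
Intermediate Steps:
E = -277813/39728 (E = 277813*(-1/39728) = -277813/39728 ≈ -6.9929)
H = -277813/39728 ≈ -6.9929
1/(-98*(-9)*(-30) + H) = 1/(-98*(-9)*(-30) - 277813/39728) = 1/(882*(-30) - 277813/39728) = 1/(-26460 - 277813/39728) = 1/(-1051480693/39728) = -39728/1051480693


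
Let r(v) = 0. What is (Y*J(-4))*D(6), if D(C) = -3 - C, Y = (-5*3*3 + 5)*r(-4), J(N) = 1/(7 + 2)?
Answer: 0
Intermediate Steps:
J(N) = 1/9
Y = 0 (Y = (-5*3*3 + 5)*0 = (-15*3 + 5)*0 = (-45 + 5)*0 = -40*0 = 0)
(Y*J(-4))*D(6) = (0*(1/9))*(-3 - 1*6) = 0*(-3 - 6) = 0*(-9) = 0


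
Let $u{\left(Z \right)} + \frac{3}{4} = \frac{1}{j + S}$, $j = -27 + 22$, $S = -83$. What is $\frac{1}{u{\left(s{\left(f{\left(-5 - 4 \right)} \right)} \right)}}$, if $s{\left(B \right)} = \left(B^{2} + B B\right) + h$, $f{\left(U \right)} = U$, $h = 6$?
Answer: $- \frac{88}{67} \approx -1.3134$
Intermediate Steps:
$j = -5$
$s{\left(B \right)} = 6 + 2 B^{2}$ ($s{\left(B \right)} = \left(B^{2} + B B\right) + 6 = \left(B^{2} + B^{2}\right) + 6 = 2 B^{2} + 6 = 6 + 2 B^{2}$)
$u{\left(Z \right)} = - \frac{67}{88}$ ($u{\left(Z \right)} = - \frac{3}{4} + \frac{1}{-5 - 83} = - \frac{3}{4} + \frac{1}{-88} = - \frac{3}{4} - \frac{1}{88} = - \frac{67}{88}$)
$\frac{1}{u{\left(s{\left(f{\left(-5 - 4 \right)} \right)} \right)}} = \frac{1}{- \frac{67}{88}} = - \frac{88}{67}$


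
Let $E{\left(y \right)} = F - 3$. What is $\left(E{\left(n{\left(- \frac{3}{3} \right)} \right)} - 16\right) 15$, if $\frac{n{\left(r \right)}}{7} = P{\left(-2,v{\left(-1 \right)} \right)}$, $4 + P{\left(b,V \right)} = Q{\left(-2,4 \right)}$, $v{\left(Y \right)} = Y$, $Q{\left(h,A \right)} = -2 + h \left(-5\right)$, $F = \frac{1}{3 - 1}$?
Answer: $- \frac{555}{2} \approx -277.5$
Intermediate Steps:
$F = \frac{1}{2} \approx 0.5$
$Q{\left(h,A \right)} = -2 - 5 h$
$P{\left(b,V \right)} = 4$ ($P{\left(b,V \right)} = -4 - -8 = -4 + \left(-2 + 10\right) = -4 + 8 = 4$)
$n{\left(r \right)} = 28$ ($n{\left(r \right)} = 7 \cdot 4 = 28$)
$E{\left(y \right)} = - \frac{5}{2}$ ($E{\left(y \right)} = \frac{1}{2} - 3 = - \frac{5}{2}$)
$\left(E{\left(n{\left(- \frac{3}{3} \right)} \right)} - 16\right) 15 = \left(- \frac{5}{2} - 16\right) 15 = \left(- \frac{37}{2}\right) 15 = - \frac{555}{2}$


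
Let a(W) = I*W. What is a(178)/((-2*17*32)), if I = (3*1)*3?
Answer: -801/544 ≈ -1.4724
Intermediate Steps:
I = 9 (I = 3*3 = 9)
a(W) = 9*W
a(178)/((-2*17*32)) = (9*178)/((-2*17*32)) = 1602/((-34*32)) = 1602/(-1088) = 1602*(-1/1088) = -801/544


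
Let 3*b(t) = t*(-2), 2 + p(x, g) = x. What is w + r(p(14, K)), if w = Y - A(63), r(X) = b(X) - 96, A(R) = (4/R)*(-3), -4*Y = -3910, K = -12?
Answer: 36695/42 ≈ 873.69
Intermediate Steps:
p(x, g) = -2 + x
Y = 1955/2 (Y = -¼*(-3910) = 1955/2 ≈ 977.50)
b(t) = -2*t/3 (b(t) = (t*(-2))/3 = (-2*t)/3 = -2*t/3)
A(R) = -12/R
r(X) = -96 - 2*X/3 (r(X) = -2*X/3 - 96 = -96 - 2*X/3)
w = 41063/42 (w = 1955/2 - (-12)/63 = 1955/2 - 1*(-4/21) = 1955/2 + 4/21 = 41063/42 ≈ 977.69)
w + r(p(14, K)) = 41063/42 + (-96 - 2*(-2 + 14)/3) = 41063/42 + (-96 - ⅔*12) = 41063/42 + (-96 - 8) = 41063/42 - 104 = 36695/42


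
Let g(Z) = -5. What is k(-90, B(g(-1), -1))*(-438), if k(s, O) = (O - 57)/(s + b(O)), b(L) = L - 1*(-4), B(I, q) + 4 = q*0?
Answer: -4453/15 ≈ -296.87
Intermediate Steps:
B(I, q) = -4 (B(I, q) = -4 + q*0 = -4 + 0 = -4)
b(L) = 4 + L (b(L) = L + 4 = 4 + L)
k(s, O) = (-57 + O)/(4 + O + s) (k(s, O) = (O - 57)/(s + (4 + O)) = (-57 + O)/(4 + O + s))
k(-90, B(g(-1), -1))*(-438) = ((-57 - 4)/(4 - 4 - 90))*(-438) = (-61/(-90))*(-438) = -1/90*(-61)*(-438) = (61/90)*(-438) = -4453/15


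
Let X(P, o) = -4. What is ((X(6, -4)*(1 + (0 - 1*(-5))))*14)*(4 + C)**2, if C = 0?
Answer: -5376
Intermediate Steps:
((X(6, -4)*(1 + (0 - 1*(-5))))*14)*(4 + C)**2 = (-4*(1 + (0 - 1*(-5)))*14)*(4 + 0)**2 = (-4*(1 + (0 + 5))*14)*4**2 = (-4*(1 + 5)*14)*16 = (-4*6*14)*16 = -24*14*16 = -336*16 = -5376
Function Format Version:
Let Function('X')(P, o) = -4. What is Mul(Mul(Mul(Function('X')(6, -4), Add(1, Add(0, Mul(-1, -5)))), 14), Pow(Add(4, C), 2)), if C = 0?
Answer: -5376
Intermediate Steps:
Mul(Mul(Mul(Function('X')(6, -4), Add(1, Add(0, Mul(-1, -5)))), 14), Pow(Add(4, C), 2)) = Mul(Mul(Mul(-4, Add(1, Add(0, Mul(-1, -5)))), 14), Pow(Add(4, 0), 2)) = Mul(Mul(Mul(-4, Add(1, Add(0, 5))), 14), Pow(4, 2)) = Mul(Mul(Mul(-4, Add(1, 5)), 14), 16) = Mul(Mul(Mul(-4, 6), 14), 16) = Mul(Mul(-24, 14), 16) = Mul(-336, 16) = -5376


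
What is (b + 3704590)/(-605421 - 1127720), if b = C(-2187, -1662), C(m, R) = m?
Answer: -3702403/1733141 ≈ -2.1362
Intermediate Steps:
b = -2187
(b + 3704590)/(-605421 - 1127720) = (-2187 + 3704590)/(-605421 - 1127720) = 3702403/(-1733141) = 3702403*(-1/1733141) = -3702403/1733141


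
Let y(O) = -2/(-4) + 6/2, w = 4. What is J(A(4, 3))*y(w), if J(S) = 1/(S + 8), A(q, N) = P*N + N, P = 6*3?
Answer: 7/130 ≈ 0.053846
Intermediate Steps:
P = 18
y(O) = 7/2 (y(O) = -2*(-1/4) + 6*(1/2) = 1/2 + 3 = 7/2)
A(q, N) = 19*N (A(q, N) = 18*N + N = 19*N)
J(S) = 1/(8 + S)
J(A(4, 3))*y(w) = (7/2)/(8 + 19*3) = (7/2)/(8 + 57) = (7/2)/65 = (1/65)*(7/2) = 7/130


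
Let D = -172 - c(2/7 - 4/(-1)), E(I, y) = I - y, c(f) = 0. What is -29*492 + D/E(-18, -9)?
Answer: -128240/9 ≈ -14249.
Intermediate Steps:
D = -172 (D = -172 - 1*0 = -172 + 0 = -172)
-29*492 + D/E(-18, -9) = -29*492 - 172/(-18 - 1*(-9)) = -14268 - 172/(-18 + 9) = -14268 - 172/(-9) = -14268 - 172*(-⅑) = -14268 + 172/9 = -128240/9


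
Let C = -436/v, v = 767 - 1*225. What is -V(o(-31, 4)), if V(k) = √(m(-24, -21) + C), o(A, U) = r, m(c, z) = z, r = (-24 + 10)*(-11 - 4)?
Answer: -I*√1601339/271 ≈ -4.6695*I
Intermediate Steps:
r = 210 (r = -14*(-15) = 210)
o(A, U) = 210
v = 542 (v = 767 - 225 = 542)
C = -218/271 (C = -436/542 = -436*1/542 = -218/271 ≈ -0.80443)
V(k) = I*√1601339/271 (V(k) = √(-21 - 218/271) = √(-5909/271) = I*√1601339/271)
-V(o(-31, 4)) = -I*√1601339/271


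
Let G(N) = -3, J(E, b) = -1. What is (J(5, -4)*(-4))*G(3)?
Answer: -12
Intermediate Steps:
(J(5, -4)*(-4))*G(3) = -1*(-4)*(-3) = 4*(-3) = -12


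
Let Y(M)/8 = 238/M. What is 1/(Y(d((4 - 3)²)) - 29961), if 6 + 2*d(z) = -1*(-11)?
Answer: -5/145997 ≈ -3.4247e-5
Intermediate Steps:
d(z) = 5/2 (d(z) = -3 + (-1*(-11))/2 = -3 + (½)*11 = -3 + 11/2 = 5/2)
Y(M) = 1904/M (Y(M) = 8*(238/M) = 1904/M)
1/(Y(d((4 - 3)²)) - 29961) = 1/(1904/(5/2) - 29961) = 1/(1904*(⅖) - 29961) = 1/(3808/5 - 29961) = 1/(-145997/5) = -5/145997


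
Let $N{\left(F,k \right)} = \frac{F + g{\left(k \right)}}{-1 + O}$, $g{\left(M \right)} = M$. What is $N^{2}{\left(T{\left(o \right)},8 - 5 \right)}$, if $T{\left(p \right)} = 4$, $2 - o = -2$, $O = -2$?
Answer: $\frac{49}{9} \approx 5.4444$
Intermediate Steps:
$o = 4$ ($o = 2 - -2 = 2 + 2 = 4$)
$N{\left(F,k \right)} = - \frac{F}{3} - \frac{k}{3}$ ($N{\left(F,k \right)} = \frac{F + k}{-1 - 2} = \frac{F + k}{-3} = \left(F + k\right) \left(- \frac{1}{3}\right) = - \frac{F}{3} - \frac{k}{3}$)
$N^{2}{\left(T{\left(o \right)},8 - 5 \right)} = \left(\left(- \frac{1}{3}\right) 4 - \frac{8 - 5}{3}\right)^{2} = \left(- \frac{4}{3} - 1\right)^{2} = \left(- \frac{7}{3}\right)^{2} = \frac{49}{9}$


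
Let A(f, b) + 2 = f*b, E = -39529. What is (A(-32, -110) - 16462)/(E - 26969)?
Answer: 6472/33249 ≈ 0.19465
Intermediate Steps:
A(f, b) = -2 + b*f (A(f, b) = -2 + f*b = -2 + b*f)
(A(-32, -110) - 16462)/(E - 26969) = ((-2 - 110*(-32)) - 16462)/(-39529 - 26969) = ((-2 + 3520) - 16462)/(-66498) = (3518 - 16462)*(-1/66498) = -12944*(-1/66498) = 6472/33249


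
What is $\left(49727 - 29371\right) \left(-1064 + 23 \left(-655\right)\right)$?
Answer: $-328321924$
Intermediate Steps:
$\left(49727 - 29371\right) \left(-1064 + 23 \left(-655\right)\right) = 20356 \left(-1064 - 15065\right) = 20356 \left(-16129\right) = -328321924$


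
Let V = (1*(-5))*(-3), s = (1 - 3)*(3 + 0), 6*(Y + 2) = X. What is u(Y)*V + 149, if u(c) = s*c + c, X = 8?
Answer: 199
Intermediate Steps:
Y = -⅔ (Y = -2 + (⅙)*8 = -2 + 4/3 = -⅔ ≈ -0.66667)
s = -6 (s = -2*3 = -6)
u(c) = -5*c (u(c) = -6*c + c = -5*c)
V = 15 (V = -5*(-3) = 15)
u(Y)*V + 149 = -5*(-⅔)*15 + 149 = (10/3)*15 + 149 = 50 + 149 = 199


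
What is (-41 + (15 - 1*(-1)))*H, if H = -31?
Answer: 775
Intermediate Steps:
(-41 + (15 - 1*(-1)))*H = (-41 + (15 - 1*(-1)))*(-31) = (-41 + (15 + 1))*(-31) = (-41 + 16)*(-31) = -25*(-31) = 775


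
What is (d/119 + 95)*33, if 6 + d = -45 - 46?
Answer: 369864/119 ≈ 3108.1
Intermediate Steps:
d = -97 (d = -6 + (-45 - 46) = -6 - 91 = -97)
(d/119 + 95)*33 = (-97/119 + 95)*33 = (11208/119)*33 = 369864/119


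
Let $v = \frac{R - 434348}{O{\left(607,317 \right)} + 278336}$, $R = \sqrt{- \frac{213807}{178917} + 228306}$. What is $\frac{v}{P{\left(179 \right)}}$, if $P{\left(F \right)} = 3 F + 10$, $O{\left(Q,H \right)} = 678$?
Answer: $- \frac{217174}{76310329} + \frac{\sqrt{812036886734335}}{9102143422462} \approx -0.0028428$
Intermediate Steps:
$P{\left(F \right)} = 10 + 3 F$
$R = \frac{\sqrt{812036886734335}}{59639}$ ($R = \sqrt{\left(-213807\right) \frac{1}{178917} + 228306} = \sqrt{- \frac{71269}{59639} + 228306} = \sqrt{\frac{13615870265}{59639}} = \frac{\sqrt{812036886734335}}{59639} \approx 477.81$)
$v = - \frac{217174}{139507} + \frac{\sqrt{812036886734335}}{16640115946}$ ($v = \frac{\frac{\sqrt{812036886734335}}{59639} - 434348}{678 + 278336} = \frac{-434348 + \frac{\sqrt{812036886734335}}{59639}}{279014} = \left(-434348 + \frac{\sqrt{812036886734335}}{59639}\right) \frac{1}{279014} = - \frac{217174}{139507} + \frac{\sqrt{812036886734335}}{16640115946} \approx -1.555$)
$\frac{v}{P{\left(179 \right)}} = \frac{- \frac{217174}{139507} + \frac{\sqrt{812036886734335}}{16640115946}}{10 + 3 \cdot 179} = \frac{- \frac{217174}{139507} + \frac{\sqrt{812036886734335}}{16640115946}}{10 + 537} = \frac{- \frac{217174}{139507} + \frac{\sqrt{812036886734335}}{16640115946}}{547} = \left(- \frac{217174}{139507} + \frac{\sqrt{812036886734335}}{16640115946}\right) \frac{1}{547} = - \frac{217174}{76310329} + \frac{\sqrt{812036886734335}}{9102143422462}$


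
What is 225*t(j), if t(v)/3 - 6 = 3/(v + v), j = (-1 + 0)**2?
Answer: 10125/2 ≈ 5062.5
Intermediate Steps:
j = 1 (j = (-1)**2 = 1)
t(v) = 18 + 9/(2*v) (t(v) = 18 + 3*(3/(v + v)) = 18 + 3*(3/(2*v)) = 18 + 9/(2*v))
225*t(j) = 225*(18 + (9/2)/1) = 225*(18 + (9/2)*1) = 225*(18 + 9/2) = 225*(45/2) = 10125/2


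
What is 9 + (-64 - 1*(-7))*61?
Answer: -3468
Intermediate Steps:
9 + (-64 - 1*(-7))*61 = 9 + (-64 + 7)*61 = 9 - 57*61 = 9 - 3477 = -3468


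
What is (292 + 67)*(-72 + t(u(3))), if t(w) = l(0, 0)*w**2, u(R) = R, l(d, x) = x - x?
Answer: -25848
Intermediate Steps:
l(d, x) = 0
t(w) = 0 (t(w) = 0*w**2 = 0)
(292 + 67)*(-72 + t(u(3))) = (292 + 67)*(-72 + 0) = 359*(-72) = -25848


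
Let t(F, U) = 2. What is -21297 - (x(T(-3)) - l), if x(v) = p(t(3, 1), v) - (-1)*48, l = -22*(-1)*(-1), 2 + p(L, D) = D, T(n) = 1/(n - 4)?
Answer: -149554/7 ≈ -21365.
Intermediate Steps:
T(n) = 1/(-4 + n)
p(L, D) = -2 + D
l = -22 (l = 22*(-1) = -22)
x(v) = 46 + v (x(v) = (-2 + v) - (-1)*48 = (-2 + v) - 1*(-48) = (-2 + v) + 48 = 46 + v)
-21297 - (x(T(-3)) - l) = -21297 - ((46 + 1/(-4 - 3)) - 1*(-22)) = -21297 - ((46 + 1/(-7)) + 22) = -21297 - ((46 - ⅐) + 22) = -21297 - (321/7 + 22) = -21297 - 1*475/7 = -21297 - 475/7 = -149554/7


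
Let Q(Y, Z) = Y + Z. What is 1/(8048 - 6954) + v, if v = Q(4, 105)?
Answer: 119247/1094 ≈ 109.00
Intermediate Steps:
v = 109 (v = 4 + 105 = 109)
1/(8048 - 6954) + v = 1/(8048 - 6954) + 109 = 1/1094 + 109 = 119247/1094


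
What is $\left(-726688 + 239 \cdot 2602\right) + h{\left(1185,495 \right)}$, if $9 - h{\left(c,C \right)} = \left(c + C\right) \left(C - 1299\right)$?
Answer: $1245919$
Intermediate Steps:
$h{\left(c,C \right)} = 9 - \left(-1299 + C\right) \left(C + c\right)$ ($h{\left(c,C \right)} = 9 - \left(c + C\right) \left(C - 1299\right) = 9 - \left(C + c\right) \left(-1299 + C\right) = 9 - \left(-1299 + C\right) \left(C + c\right)$)
$\left(-726688 + 239 \cdot 2602\right) + h{\left(1185,495 \right)} = \left(-726688 + 239 \cdot 2602\right) + \left(9 - 495^{2} + 1299 \cdot 495 + 1299 \cdot 1185 - 495 \cdot 1185\right) = \left(-726688 + 621878\right) + \left(9 - 245025 + 643005 + 1539315 - 586575\right) = -104810 + \left(9 - 245025 + 643005 + 1539315 - 586575\right) = -104810 + 1350729 = 1245919$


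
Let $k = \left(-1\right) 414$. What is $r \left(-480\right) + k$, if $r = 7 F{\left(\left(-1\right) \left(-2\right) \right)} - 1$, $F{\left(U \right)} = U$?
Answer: $-6654$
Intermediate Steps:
$r = 13$ ($r = 7 \left(\left(-1\right) \left(-2\right)\right) - 1 = 7 \cdot 2 - 1 = 14 - 1 = 13$)
$k = -414$
$r \left(-480\right) + k = 13 \left(-480\right) - 414 = -6240 - 414 = -6654$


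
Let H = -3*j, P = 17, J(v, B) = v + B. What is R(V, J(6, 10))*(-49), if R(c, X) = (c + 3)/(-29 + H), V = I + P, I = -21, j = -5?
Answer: -7/2 ≈ -3.5000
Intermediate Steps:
J(v, B) = B + v
H = 15 (H = -3*(-5) = 15)
V = -4 (V = -21 + 17 = -4)
R(c, X) = -3/14 - c/14 (R(c, X) = (c + 3)/(-29 + 15) = (3 + c)/(-14) = (3 + c)*(-1/14) = -3/14 - c/14)
R(V, J(6, 10))*(-49) = (-3/14 - 1/14*(-4))*(-49) = (-3/14 + 2/7)*(-49) = (1/14)*(-49) = -7/2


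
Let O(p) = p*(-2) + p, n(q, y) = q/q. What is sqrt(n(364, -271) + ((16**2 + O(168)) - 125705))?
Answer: 4*I*sqrt(7851) ≈ 354.42*I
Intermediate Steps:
n(q, y) = 1
O(p) = -p (O(p) = -2*p + p = -p)
sqrt(n(364, -271) + ((16**2 + O(168)) - 125705)) = sqrt(1 + ((16**2 - 1*168) - 125705)) = sqrt(1 + ((256 - 168) - 125705)) = sqrt(1 + (88 - 125705)) = sqrt(1 - 125617) = sqrt(-125616) = 4*I*sqrt(7851)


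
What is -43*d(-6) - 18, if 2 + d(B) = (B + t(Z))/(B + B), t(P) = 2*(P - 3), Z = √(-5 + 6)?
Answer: 193/6 ≈ 32.167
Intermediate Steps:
Z = 1 (Z = √1 = 1)
t(P) = -6 + 2*P (t(P) = 2*(-3 + P) = -6 + 2*P)
d(B) = -2 + (-4 + B)/(2*B) (d(B) = -2 + (B + (-6 + 2*1))/(B + B) = -2 + (B + (-6 + 2))/((2*B)) = -2 + (B - 4)*(1/(2*B)) = -2 + (-4 + B)*(1/(2*B)) = -2 + (-4 + B)/(2*B))
-43*d(-6) - 18 = -43*(-3/2 - 2/(-6)) - 18 = -43*(-3/2 - 2*(-⅙)) - 18 = -43*(-3/2 + ⅓) - 18 = -43*(-7/6) - 18 = 301/6 - 18 = 193/6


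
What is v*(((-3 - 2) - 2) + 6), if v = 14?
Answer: -14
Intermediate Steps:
v*(((-3 - 2) - 2) + 6) = 14*(((-3 - 2) - 2) + 6) = 14*((-5 - 2) + 6) = 14*(-7 + 6) = 14*(-1) = -14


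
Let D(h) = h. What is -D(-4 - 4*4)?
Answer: 20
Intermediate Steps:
-D(-4 - 4*4) = -(-4 - 4*4) = -(-4 - 16) = -1*(-20) = 20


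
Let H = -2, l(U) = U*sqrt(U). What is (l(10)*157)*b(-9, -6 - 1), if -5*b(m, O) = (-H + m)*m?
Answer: -19782*sqrt(10) ≈ -62556.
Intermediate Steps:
l(U) = U**(3/2)
b(m, O) = -m*(2 + m)/5 (b(m, O) = -(-1*(-2) + m)*m/5 = -(2 + m)*m/5 = -m*(2 + m)/5)
(l(10)*157)*b(-9, -6 - 1) = (10**(3/2)*157)*(-1/5*(-9)*(2 - 9)) = ((10*sqrt(10))*157)*(-1/5*(-9)*(-7)) = (1570*sqrt(10))*(-63/5) = -19782*sqrt(10)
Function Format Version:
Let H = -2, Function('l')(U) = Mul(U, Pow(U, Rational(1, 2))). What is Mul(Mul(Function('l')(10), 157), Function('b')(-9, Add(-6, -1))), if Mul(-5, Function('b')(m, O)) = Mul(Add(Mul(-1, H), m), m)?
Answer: Mul(-19782, Pow(10, Rational(1, 2))) ≈ -62556.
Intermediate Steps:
Function('l')(U) = Pow(U, Rational(3, 2))
Function('b')(m, O) = Mul(Rational(-1, 5), m, Add(2, m)) (Function('b')(m, O) = Mul(Rational(-1, 5), Mul(Add(Mul(-1, -2), m), m)) = Mul(Rational(-1, 5), Mul(Add(2, m), m)) = Mul(Rational(-1, 5), Mul(m, Add(2, m))) = Mul(Rational(-1, 5), m, Add(2, m)))
Mul(Mul(Function('l')(10), 157), Function('b')(-9, Add(-6, -1))) = Mul(Mul(Pow(10, Rational(3, 2)), 157), Mul(Rational(-1, 5), -9, Add(2, -9))) = Mul(Mul(Mul(10, Pow(10, Rational(1, 2))), 157), Mul(Rational(-1, 5), -9, -7)) = Mul(Mul(1570, Pow(10, Rational(1, 2))), Rational(-63, 5)) = Mul(-19782, Pow(10, Rational(1, 2)))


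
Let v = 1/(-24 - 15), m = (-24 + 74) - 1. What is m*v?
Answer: -49/39 ≈ -1.2564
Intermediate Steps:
m = 49 (m = 50 - 1 = 49)
v = -1/39 (v = 1/(-39) = -1/39 ≈ -0.025641)
m*v = 49*(-1/39) = -49/39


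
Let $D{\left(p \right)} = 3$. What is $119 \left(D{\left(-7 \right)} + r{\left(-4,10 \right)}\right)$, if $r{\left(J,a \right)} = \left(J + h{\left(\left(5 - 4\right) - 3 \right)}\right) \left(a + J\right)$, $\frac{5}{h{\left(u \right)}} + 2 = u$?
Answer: $- \frac{6783}{2} \approx -3391.5$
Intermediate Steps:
$h{\left(u \right)} = \frac{5}{-2 + u}$
$r{\left(J,a \right)} = \left(- \frac{5}{4} + J\right) \left(J + a\right)$ ($r{\left(J,a \right)} = \left(J + \frac{5}{-2 + \left(\left(5 - 4\right) - 3\right)}\right) \left(a + J\right) = \left(J + \frac{5}{-2 + \left(1 - 3\right)}\right) \left(J + a\right) = \left(J + \frac{5}{-2 - 2}\right) \left(J + a\right) = \left(J + \frac{5}{-4}\right) \left(J + a\right) = \left(J + 5 \left(- \frac{1}{4}\right)\right) \left(J + a\right) = \left(J - \frac{5}{4}\right) \left(J + a\right) = \left(- \frac{5}{4} + J\right) \left(J + a\right)$)
$119 \left(D{\left(-7 \right)} + r{\left(-4,10 \right)}\right) = 119 \left(3 - \left(\frac{95}{2} - 16\right)\right) = 119 \left(3 + \left(16 + 5 - \frac{25}{2} - 40\right)\right) = 119 \left(3 - \frac{63}{2}\right) = 119 \left(- \frac{57}{2}\right) = - \frac{6783}{2}$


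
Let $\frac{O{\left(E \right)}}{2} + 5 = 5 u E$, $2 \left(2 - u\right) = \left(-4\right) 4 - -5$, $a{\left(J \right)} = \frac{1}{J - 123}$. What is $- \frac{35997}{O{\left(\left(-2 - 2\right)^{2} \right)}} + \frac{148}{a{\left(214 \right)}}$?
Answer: $\frac{15990923}{1190} \approx 13438.0$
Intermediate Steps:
$a{\left(J \right)} = \frac{1}{-123 + J}$
$u = \frac{15}{2}$ ($u = 2 - \frac{\left(-4\right) 4 - -5}{2} = 2 - \frac{-16 + 5}{2} = 2 - - \frac{11}{2} = 2 + \frac{11}{2} = \frac{15}{2} \approx 7.5$)
$O{\left(E \right)} = -10 + 75 E$ ($O{\left(E \right)} = -10 + 2 \cdot 5 \cdot \frac{15}{2} E = -10 + 2 \frac{75 E}{2} = -10 + 75 E$)
$- \frac{35997}{O{\left(\left(-2 - 2\right)^{2} \right)}} + \frac{148}{a{\left(214 \right)}} = - \frac{35997}{-10 + 75 \left(-2 - 2\right)^{2}} + \frac{148}{\frac{1}{-123 + 214}} = - \frac{35997}{-10 + 75 \left(-4\right)^{2}} + \frac{148}{\frac{1}{91}} = - \frac{35997}{-10 + 75 \cdot 16} + 148 \frac{1}{\frac{1}{91}} = - \frac{35997}{-10 + 1200} + 148 \cdot 91 = - \frac{35997}{1190} + 13468 = \frac{15990923}{1190}$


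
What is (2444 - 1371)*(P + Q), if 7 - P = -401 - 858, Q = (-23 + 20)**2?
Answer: 1368075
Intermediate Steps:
Q = 9 (Q = (-3)**2 = 9)
P = 1266 (P = 7 - (-401 - 858) = 7 - 1*(-1259) = 7 + 1259 = 1266)
(2444 - 1371)*(P + Q) = (2444 - 1371)*(1266 + 9) = 1073*1275 = 1368075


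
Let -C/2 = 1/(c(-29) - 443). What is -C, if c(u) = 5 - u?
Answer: -2/409 ≈ -0.0048900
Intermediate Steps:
C = 2/409 (C = -2/((5 - 1*(-29)) - 443) = -2/((5 + 29) - 443) = -2/(34 - 443) = -2/(-409) = -2*(-1/409) = 2/409 ≈ 0.0048900)
-C = -1*2/409 = -2/409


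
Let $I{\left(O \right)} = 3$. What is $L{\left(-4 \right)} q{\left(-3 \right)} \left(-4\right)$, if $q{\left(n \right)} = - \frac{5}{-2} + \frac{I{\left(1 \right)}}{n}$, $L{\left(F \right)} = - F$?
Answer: $-24$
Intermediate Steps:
$q{\left(n \right)} = \frac{5}{2} + \frac{3}{n}$ ($q{\left(n \right)} = - \frac{5}{-2} + \frac{3}{n} = \left(-5\right) \left(- \frac{1}{2}\right) + \frac{3}{n} = \frac{5}{2} + \frac{3}{n}$)
$L{\left(-4 \right)} q{\left(-3 \right)} \left(-4\right) = \left(-1\right) \left(-4\right) \left(\frac{5}{2} + \frac{3}{-3}\right) \left(-4\right) = 4 \left(\frac{5}{2} + 3 \left(- \frac{1}{3}\right)\right) \left(-4\right) = 4 \left(\frac{5}{2} - 1\right) \left(-4\right) = 4 \cdot \frac{3}{2} \left(-4\right) = 6 \left(-4\right) = -24$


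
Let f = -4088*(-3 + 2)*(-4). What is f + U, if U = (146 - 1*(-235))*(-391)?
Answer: -165323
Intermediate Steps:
U = -148971 (U = (146 + 235)*(-391) = 381*(-391) = -148971)
f = -16352 (f = -(-4088)*(-4) = -4088*4 = -16352)
f + U = -16352 - 148971 = -165323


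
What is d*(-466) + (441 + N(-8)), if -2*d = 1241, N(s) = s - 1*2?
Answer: 289584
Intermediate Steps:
N(s) = -2 + s (N(s) = s - 2 = -2 + s)
d = -1241/2 (d = -½*1241 = -1241/2 ≈ -620.50)
d*(-466) + (441 + N(-8)) = -1241/2*(-466) + (441 + (-2 - 8)) = 289153 + (441 - 10) = 289153 + 431 = 289584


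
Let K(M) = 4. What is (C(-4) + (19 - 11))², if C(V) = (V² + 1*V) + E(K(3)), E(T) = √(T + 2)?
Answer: (20 + √6)² ≈ 503.98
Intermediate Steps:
E(T) = √(2 + T)
C(V) = V + √6 + V² (C(V) = (V² + 1*V) + √(2 + 4) = (V² + V) + √6 = (V + V²) + √6 = V + √6 + V²)
(C(-4) + (19 - 11))² = ((-4 + √6 + (-4)²) + (19 - 11))² = ((-4 + √6 + 16) + 8)² = ((12 + √6) + 8)² = (20 + √6)²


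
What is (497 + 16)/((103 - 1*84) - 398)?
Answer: -513/379 ≈ -1.3536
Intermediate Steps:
(497 + 16)/((103 - 1*84) - 398) = 513/((103 - 84) - 398) = 513/(19 - 398) = 513/(-379) = 513*(-1/379) = -513/379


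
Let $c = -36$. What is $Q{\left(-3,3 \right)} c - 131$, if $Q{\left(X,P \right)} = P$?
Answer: $-239$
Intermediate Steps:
$Q{\left(-3,3 \right)} c - 131 = 3 \left(-36\right) - 131 = -108 - 131 = -239$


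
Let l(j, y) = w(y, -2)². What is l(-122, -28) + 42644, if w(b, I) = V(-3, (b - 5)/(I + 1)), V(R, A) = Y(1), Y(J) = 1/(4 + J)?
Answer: 1066101/25 ≈ 42644.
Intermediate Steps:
V(R, A) = ⅕ (V(R, A) = 1/(4 + 1) = 1/5 = ⅕)
w(b, I) = ⅕
l(j, y) = 1/25 (l(j, y) = (⅕)² = 1/25)
l(-122, -28) + 42644 = 1/25 + 42644 = 1066101/25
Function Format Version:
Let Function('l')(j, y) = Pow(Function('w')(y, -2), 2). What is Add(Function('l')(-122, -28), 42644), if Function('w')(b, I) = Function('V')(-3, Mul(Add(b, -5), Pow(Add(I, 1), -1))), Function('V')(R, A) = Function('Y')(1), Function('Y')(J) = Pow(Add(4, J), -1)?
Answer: Rational(1066101, 25) ≈ 42644.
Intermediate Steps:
Function('V')(R, A) = Rational(1, 5) (Function('V')(R, A) = Pow(Add(4, 1), -1) = Pow(5, -1) = Rational(1, 5))
Function('w')(b, I) = Rational(1, 5)
Function('l')(j, y) = Rational(1, 25) (Function('l')(j, y) = Pow(Rational(1, 5), 2) = Rational(1, 25))
Add(Function('l')(-122, -28), 42644) = Add(Rational(1, 25), 42644) = Rational(1066101, 25)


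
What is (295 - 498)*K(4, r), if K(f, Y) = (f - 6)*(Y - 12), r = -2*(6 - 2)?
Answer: -8120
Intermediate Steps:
r = -8 (r = -2*4 = -8)
K(f, Y) = (-12 + Y)*(-6 + f) (K(f, Y) = (-6 + f)*(-12 + Y) = (-12 + Y)*(-6 + f))
(295 - 498)*K(4, r) = (295 - 498)*(72 - 12*4 - 6*(-8) - 8*4) = -203*(72 - 48 + 48 - 32) = -203*40 = -8120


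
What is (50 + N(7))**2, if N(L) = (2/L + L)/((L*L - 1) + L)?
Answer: 372528601/148225 ≈ 2513.3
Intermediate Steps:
N(L) = (L + 2/L)/(-1 + L + L**2) (N(L) = (L + 2/L)/((L**2 - 1) + L) = (L + 2/L)/((-1 + L**2) + L) = (L + 2/L)/(-1 + L + L**2))
(50 + N(7))**2 = (50 + (2 + 7**2)/(7*(-1 + 7 + 7**2)))**2 = (50 + (2 + 49)/(7*(-1 + 7 + 49)))**2 = (50 + (1/7)*51/55)**2 = (50 + (1/7)*(1/55)*51)**2 = (50 + 51/385)**2 = (19301/385)**2 = 372528601/148225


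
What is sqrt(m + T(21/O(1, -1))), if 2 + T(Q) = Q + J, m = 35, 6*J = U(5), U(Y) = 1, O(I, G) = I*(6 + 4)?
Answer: 23*sqrt(15)/15 ≈ 5.9386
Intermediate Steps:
O(I, G) = 10*I (O(I, G) = I*10 = 10*I)
J = 1/6 (J = (1/6)*1 = 1/6 ≈ 0.16667)
T(Q) = -11/6 + Q (T(Q) = -2 + (Q + 1/6) = -2 + (1/6 + Q) = -11/6 + Q)
sqrt(m + T(21/O(1, -1))) = sqrt(35 + (-11/6 + 21/((10*1)))) = sqrt(35 + (-11/6 + 21/10)) = sqrt(35 + 4/15) = sqrt(529/15) = 23*sqrt(15)/15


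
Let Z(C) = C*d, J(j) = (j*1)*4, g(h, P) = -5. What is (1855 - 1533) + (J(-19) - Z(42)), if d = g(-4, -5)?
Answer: 456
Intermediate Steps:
d = -5
J(j) = 4*j (J(j) = j*4 = 4*j)
Z(C) = -5*C (Z(C) = C*(-5) = -5*C)
(1855 - 1533) + (J(-19) - Z(42)) = (1855 - 1533) + (4*(-19) - (-5)*42) = 322 + (-76 - 1*(-210)) = 322 + (-76 + 210) = 322 + 134 = 456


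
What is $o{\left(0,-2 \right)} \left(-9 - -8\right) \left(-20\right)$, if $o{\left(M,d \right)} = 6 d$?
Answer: $-240$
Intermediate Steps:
$o{\left(0,-2 \right)} \left(-9 - -8\right) \left(-20\right) = 6 \left(-2\right) \left(-9 - -8\right) \left(-20\right) = - 12 \left(-9 + 8\right) \left(-20\right) = \left(-12\right) \left(-1\right) \left(-20\right) = 12 \left(-20\right) = -240$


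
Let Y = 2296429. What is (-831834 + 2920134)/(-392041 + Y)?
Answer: 174025/158699 ≈ 1.0966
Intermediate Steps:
(-831834 + 2920134)/(-392041 + Y) = (-831834 + 2920134)/(-392041 + 2296429) = 2088300/1904388 = 2088300*(1/1904388) = 174025/158699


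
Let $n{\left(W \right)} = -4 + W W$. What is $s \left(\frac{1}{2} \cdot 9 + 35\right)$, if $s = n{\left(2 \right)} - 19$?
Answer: $- \frac{1501}{2} \approx -750.5$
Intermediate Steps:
$n{\left(W \right)} = -4 + W^{2}$
$s = -19$ ($s = \left(-4 + 2^{2}\right) - 19 = \left(-4 + 4\right) - 19 = 0 - 19 = -19$)
$s \left(\frac{1}{2} \cdot 9 + 35\right) = - 19 \left(\frac{1}{2} \cdot 9 + 35\right) = - 19 \left(\frac{9}{2} + 35\right) = \left(-19\right) \frac{79}{2} = - \frac{1501}{2}$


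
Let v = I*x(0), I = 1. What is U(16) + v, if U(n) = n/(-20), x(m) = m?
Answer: -4/5 ≈ -0.80000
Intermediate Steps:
v = 0 (v = 1*0 = 0)
U(n) = -n/20 (U(n) = n*(-1/20) = -n/20)
U(16) + v = -1/20*16 + 0 = -4/5 + 0 = -4/5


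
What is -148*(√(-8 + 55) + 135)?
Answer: -19980 - 148*√47 ≈ -20995.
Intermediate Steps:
-148*(√(-8 + 55) + 135) = -148*(√47 + 135) = -148*(135 + √47) = -19980 - 148*√47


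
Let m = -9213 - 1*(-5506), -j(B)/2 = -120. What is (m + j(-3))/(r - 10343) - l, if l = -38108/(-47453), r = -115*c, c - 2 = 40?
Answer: -59099019/102857767 ≈ -0.57457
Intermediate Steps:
c = 42 (c = 2 + 40 = 42)
j(B) = 240 (j(B) = -2*(-120) = 240)
r = -4830 (r = -115*42 = -4830)
m = -3707 (m = -9213 + 5506 = -3707)
l = 5444/6779 (l = -38108*(-1/47453) = 5444/6779 ≈ 0.80307)
(m + j(-3))/(r - 10343) - l = (-3707 + 240)/(-4830 - 10343) - 1*5444/6779 = -3467/(-15173) - 5444/6779 = -3467*(-1/15173) - 5444/6779 = 3467/15173 - 5444/6779 = -59099019/102857767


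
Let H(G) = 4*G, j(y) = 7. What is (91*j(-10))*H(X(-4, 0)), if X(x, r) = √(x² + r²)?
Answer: 10192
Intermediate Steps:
X(x, r) = √(r² + x²)
(91*j(-10))*H(X(-4, 0)) = (91*7)*(4*√(0² + (-4)²)) = 637*(4*√(0 + 16)) = 637*(4*√16) = 637*(4*4) = 637*16 = 10192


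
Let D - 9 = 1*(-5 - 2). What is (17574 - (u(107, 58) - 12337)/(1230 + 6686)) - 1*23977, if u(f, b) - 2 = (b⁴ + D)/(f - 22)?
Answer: -4318590603/672860 ≈ -6418.3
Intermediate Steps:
D = 2 (D = 9 + 1*(-5 - 2) = 9 + 1*(-7) = 9 - 7 = 2)
u(f, b) = 2 + (2 + b⁴)/(-22 + f) (u(f, b) = 2 + (b⁴ + 2)/(f - 22) = 2 + (2 + b⁴)/(-22 + f))
(17574 - (u(107, 58) - 12337)/(1230 + 6686)) - 1*23977 = (17574 - ((-42 + 58⁴ + 2*107)/(-22 + 107) - 12337)/(1230 + 6686)) - 1*23977 = (17574 - ((-42 + 11316496 + 214)/85 - 12337)/7916) - 23977 = (17574 - ((1/85)*11316668 - 12337)/7916) - 23977 = (17574 - (11316668/85 - 12337)/7916) - 23977 = (17574 - 10268023/(85*7916)) - 23977 = (17574 - 1*10268023/672860) - 23977 = (17574 - 10268023/672860) - 23977 = 11814573617/672860 - 23977 = -4318590603/672860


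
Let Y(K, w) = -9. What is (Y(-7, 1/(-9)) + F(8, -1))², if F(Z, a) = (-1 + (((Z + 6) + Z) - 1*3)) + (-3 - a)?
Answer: 49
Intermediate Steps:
F(Z, a) = -1 - a + 2*Z (F(Z, a) = (-1 + (((6 + Z) + Z) - 3)) + (-3 - a) = (-1 + ((6 + 2*Z) - 3)) + (-3 - a) = (-1 + (3 + 2*Z)) + (-3 - a) = (2 + 2*Z) + (-3 - a) = -1 - a + 2*Z)
(Y(-7, 1/(-9)) + F(8, -1))² = (-9 + (-1 - 1*(-1) + 2*8))² = (-9 + (-1 + 1 + 16))² = (-9 + 16)² = 7² = 49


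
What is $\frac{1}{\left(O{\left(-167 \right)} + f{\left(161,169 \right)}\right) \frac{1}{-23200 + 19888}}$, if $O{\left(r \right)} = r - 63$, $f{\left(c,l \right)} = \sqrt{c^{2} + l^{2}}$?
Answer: $- \frac{380880}{791} - \frac{1656 \sqrt{54482}}{791} \approx -970.18$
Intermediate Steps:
$O{\left(r \right)} = -63 + r$ ($O{\left(r \right)} = r - 63 = -63 + r$)
$\frac{1}{\left(O{\left(-167 \right)} + f{\left(161,169 \right)}\right) \frac{1}{-23200 + 19888}} = \frac{1}{\left(\left(-63 - 167\right) + \sqrt{161^{2} + 169^{2}}\right) \frac{1}{-23200 + 19888}} = \frac{1}{\left(-230 + \sqrt{25921 + 28561}\right) \frac{1}{-3312}} = \frac{1}{\left(-230 + \sqrt{54482}\right) \left(- \frac{1}{3312}\right)} = \frac{1}{\frac{5}{72} - \frac{\sqrt{54482}}{3312}}$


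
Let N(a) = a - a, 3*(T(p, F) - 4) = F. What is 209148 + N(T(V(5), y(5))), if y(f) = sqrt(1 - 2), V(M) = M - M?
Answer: 209148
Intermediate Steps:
V(M) = 0
y(f) = I (y(f) = sqrt(-1) = I)
T(p, F) = 4 + F/3
N(a) = 0
209148 + N(T(V(5), y(5))) = 209148 + 0 = 209148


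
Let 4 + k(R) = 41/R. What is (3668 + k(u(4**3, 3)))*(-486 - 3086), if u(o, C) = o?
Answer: -209441541/16 ≈ -1.3090e+7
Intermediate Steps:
k(R) = -4 + 41/R
(3668 + k(u(4**3, 3)))*(-486 - 3086) = (3668 + (-4 + 41/(4**3)))*(-486 - 3086) = (3668 + (-4 + 41/64))*(-3572) = (3668 - 215/64)*(-3572) = (234537/64)*(-3572) = -209441541/16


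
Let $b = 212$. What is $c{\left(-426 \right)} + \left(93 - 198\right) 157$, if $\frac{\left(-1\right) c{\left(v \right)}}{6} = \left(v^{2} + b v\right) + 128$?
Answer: $-564237$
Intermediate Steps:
$c{\left(v \right)} = -768 - 1272 v - 6 v^{2}$ ($c{\left(v \right)} = - 6 \left(\left(v^{2} + 212 v\right) + 128\right) = - 6 \left(128 + v^{2} + 212 v\right) = -768 - 1272 v - 6 v^{2}$)
$c{\left(-426 \right)} + \left(93 - 198\right) 157 = \left(-768 - -541872 - 6 \left(-426\right)^{2}\right) + \left(93 - 198\right) 157 = \left(-768 + 541872 - 1088856\right) - 16485 = -547752 - 16485 = -564237$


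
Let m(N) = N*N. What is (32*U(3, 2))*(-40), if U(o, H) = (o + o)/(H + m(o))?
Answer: -7680/11 ≈ -698.18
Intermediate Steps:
m(N) = N²
U(o, H) = 2*o/(H + o²) (U(o, H) = (o + o)/(H + o²) = (2*o)/(H + o²) = 2*o/(H + o²))
(32*U(3, 2))*(-40) = (32*(2*3/(2 + 3²)))*(-40) = (32*(2*3/(2 + 9)))*(-40) = (32*(2*3/11))*(-40) = (32*(2*3*(1/11)))*(-40) = (32*(6/11))*(-40) = (192/11)*(-40) = -7680/11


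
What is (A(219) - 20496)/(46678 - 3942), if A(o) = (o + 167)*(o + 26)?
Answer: 37037/21368 ≈ 1.7333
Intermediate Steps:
A(o) = (26 + o)*(167 + o) (A(o) = (167 + o)*(26 + o) = (26 + o)*(167 + o))
(A(219) - 20496)/(46678 - 3942) = ((4342 + 219² + 193*219) - 20496)/(46678 - 3942) = ((4342 + 47961 + 42267) - 20496)/42736 = (94570 - 20496)*(1/42736) = 74074*(1/42736) = 37037/21368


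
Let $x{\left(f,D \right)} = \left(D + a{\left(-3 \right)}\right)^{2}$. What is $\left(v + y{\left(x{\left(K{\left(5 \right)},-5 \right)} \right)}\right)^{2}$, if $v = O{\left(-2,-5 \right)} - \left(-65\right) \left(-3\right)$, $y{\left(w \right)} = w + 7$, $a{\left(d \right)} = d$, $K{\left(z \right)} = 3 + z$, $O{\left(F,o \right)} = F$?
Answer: $15876$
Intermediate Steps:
$x{\left(f,D \right)} = \left(-3 + D\right)^{2}$ ($x{\left(f,D \right)} = \left(D - 3\right)^{2} = \left(-3 + D\right)^{2}$)
$y{\left(w \right)} = 7 + w$
$v = -197$ ($v = -2 - \left(-65\right) \left(-3\right) = -2 - 195 = -197$)
$\left(v + y{\left(x{\left(K{\left(5 \right)},-5 \right)} \right)}\right)^{2} = \left(-197 + \left(7 + \left(-3 - 5\right)^{2}\right)\right)^{2} = \left(-197 + \left(7 + \left(-8\right)^{2}\right)\right)^{2} = \left(-197 + \left(7 + 64\right)\right)^{2} = \left(-197 + 71\right)^{2} = \left(-126\right)^{2} = 15876$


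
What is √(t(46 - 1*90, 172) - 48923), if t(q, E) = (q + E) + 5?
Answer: I*√48790 ≈ 220.88*I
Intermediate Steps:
t(q, E) = 5 + E + q (t(q, E) = (E + q) + 5 = 5 + E + q)
√(t(46 - 1*90, 172) - 48923) = √((5 + 172 + (46 - 1*90)) - 48923) = √((5 + 172 + (46 - 90)) - 48923) = √((5 + 172 - 44) - 48923) = √(133 - 48923) = √(-48790) = I*√48790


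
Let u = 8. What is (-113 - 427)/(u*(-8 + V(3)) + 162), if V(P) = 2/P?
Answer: -162/31 ≈ -5.2258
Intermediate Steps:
(-113 - 427)/(u*(-8 + V(3)) + 162) = (-113 - 427)/(8*(-8 + 2/3) + 162) = -540/(8*(-8 + 2*(1/3)) + 162) = -540/(8*(-8 + 2/3) + 162) = -540/(8*(-22/3) + 162) = -540/(-176/3 + 162) = -540/310/3 = -540*3/310 = -162/31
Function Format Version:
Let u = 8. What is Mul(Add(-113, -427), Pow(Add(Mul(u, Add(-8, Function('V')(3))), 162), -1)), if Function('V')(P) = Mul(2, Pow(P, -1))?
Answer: Rational(-162, 31) ≈ -5.2258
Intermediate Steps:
Mul(Add(-113, -427), Pow(Add(Mul(u, Add(-8, Function('V')(3))), 162), -1)) = Mul(Add(-113, -427), Pow(Add(Mul(8, Add(-8, Mul(2, Pow(3, -1)))), 162), -1)) = Mul(-540, Pow(Add(Mul(8, Add(-8, Mul(2, Rational(1, 3)))), 162), -1)) = Mul(-540, Pow(Add(Mul(8, Add(-8, Rational(2, 3))), 162), -1)) = Mul(-540, Pow(Add(Mul(8, Rational(-22, 3)), 162), -1)) = Mul(-540, Pow(Add(Rational(-176, 3), 162), -1)) = Mul(-540, Pow(Rational(310, 3), -1)) = Mul(-540, Rational(3, 310)) = Rational(-162, 31)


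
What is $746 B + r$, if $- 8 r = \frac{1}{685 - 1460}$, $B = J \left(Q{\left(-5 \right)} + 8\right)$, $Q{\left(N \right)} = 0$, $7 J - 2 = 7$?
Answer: $\frac{333014407}{43400} \approx 7673.1$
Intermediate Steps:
$J = \frac{9}{7}$ ($J = \frac{2}{7} + \frac{1}{7} \cdot 7 = \frac{2}{7} + 1 = \frac{9}{7} \approx 1.2857$)
$B = \frac{72}{7}$ ($B = \frac{9 \left(0 + 8\right)}{7} = \frac{9}{7} \cdot 8 = \frac{72}{7} \approx 10.286$)
$r = \frac{1}{6200}$ ($r = - \frac{1}{8 \left(685 - 1460\right)} = - \frac{1}{8 \left(-775\right)} = \left(- \frac{1}{8}\right) \left(- \frac{1}{775}\right) = \frac{1}{6200} \approx 0.00016129$)
$746 B + r = 746 \cdot \frac{72}{7} + \frac{1}{6200} = \frac{53712}{7} + \frac{1}{6200} = \frac{333014407}{43400}$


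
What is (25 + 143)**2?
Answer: 28224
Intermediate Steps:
(25 + 143)**2 = 168**2 = 28224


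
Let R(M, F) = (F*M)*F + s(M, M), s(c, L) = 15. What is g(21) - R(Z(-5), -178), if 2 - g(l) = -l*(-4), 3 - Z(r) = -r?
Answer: 63271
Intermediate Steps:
Z(r) = 3 + r (Z(r) = 3 - (-1)*r = 3 + r)
R(M, F) = 15 + M*F² (R(M, F) = (F*M)*F + 15 = M*F² + 15 = 15 + M*F²)
g(l) = 2 - 4*l (g(l) = 2 - (-l)*(-4) = 2 - 4*l)
g(21) - R(Z(-5), -178) = (2 - 4*21) - (15 + (3 - 5)*(-178)²) = (2 - 84) - (15 - 2*31684) = -82 - (15 - 63368) = -82 - 1*(-63353) = -82 + 63353 = 63271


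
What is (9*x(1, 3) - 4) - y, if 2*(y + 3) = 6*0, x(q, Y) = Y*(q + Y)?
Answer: 107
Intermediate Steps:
x(q, Y) = Y*(Y + q)
y = -3 (y = -3 + (6*0)/2 = -3 + (½)*0 = -3 + 0 = -3)
(9*x(1, 3) - 4) - y = (9*(3*(3 + 1)) - 4) - 1*(-3) = (9*(3*4) - 4) + 3 = (9*12 - 4) + 3 = (108 - 4) + 3 = 104 + 3 = 107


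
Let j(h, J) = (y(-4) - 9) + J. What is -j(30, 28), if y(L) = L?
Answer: -15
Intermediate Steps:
j(h, J) = -13 + J (j(h, J) = (-4 - 9) + J = -13 + J)
-j(30, 28) = -(-13 + 28) = -1*15 = -15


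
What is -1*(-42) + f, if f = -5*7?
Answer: 7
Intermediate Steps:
f = -35
-1*(-42) + f = -1*(-42) - 35 = 42 - 35 = 7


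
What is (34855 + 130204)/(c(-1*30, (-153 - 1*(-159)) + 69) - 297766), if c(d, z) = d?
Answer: -165059/297796 ≈ -0.55427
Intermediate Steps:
(34855 + 130204)/(c(-1*30, (-153 - 1*(-159)) + 69) - 297766) = (34855 + 130204)/(-1*30 - 297766) = 165059/(-30 - 297766) = 165059/(-297796) = 165059*(-1/297796) = -165059/297796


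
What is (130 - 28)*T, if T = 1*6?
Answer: 612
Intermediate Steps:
T = 6
(130 - 28)*T = (130 - 28)*6 = 102*6 = 612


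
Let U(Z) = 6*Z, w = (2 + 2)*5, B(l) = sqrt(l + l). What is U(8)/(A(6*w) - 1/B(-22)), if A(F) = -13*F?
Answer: -3294720/107078401 - 96*I*sqrt(11)/107078401 ≈ -0.030769 - 2.9735e-6*I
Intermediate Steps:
B(l) = sqrt(2)*sqrt(l) (B(l) = sqrt(2*l) = sqrt(2)*sqrt(l))
w = 20 (w = 4*5 = 20)
U(8)/(A(6*w) - 1/B(-22)) = (6*8)/(-78*20 - 1/(sqrt(2)*sqrt(-22))) = 48/(-13*120 - 1/(sqrt(2)*(I*sqrt(22)))) = 48/(-1560 - 1/(2*I*sqrt(11))) = 48/(-1560 - (-1)*I*sqrt(11)/22) = 48/(-1560 + I*sqrt(11)/22)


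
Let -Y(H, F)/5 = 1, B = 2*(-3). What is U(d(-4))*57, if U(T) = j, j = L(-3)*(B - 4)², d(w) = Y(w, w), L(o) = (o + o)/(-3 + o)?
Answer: 5700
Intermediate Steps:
B = -6
Y(H, F) = -5 (Y(H, F) = -5*1 = -5)
L(o) = 2*o/(-3 + o) (L(o) = (2*o)/(-3 + o) = 2*o/(-3 + o))
d(w) = -5
j = 100 (j = (2*(-3)/(-3 - 3))*(-6 - 4)² = (2*(-3)/(-6))*(-10)² = (2*(-3)*(-⅙))*100 = 1*100 = 100)
U(T) = 100
U(d(-4))*57 = 100*57 = 5700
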